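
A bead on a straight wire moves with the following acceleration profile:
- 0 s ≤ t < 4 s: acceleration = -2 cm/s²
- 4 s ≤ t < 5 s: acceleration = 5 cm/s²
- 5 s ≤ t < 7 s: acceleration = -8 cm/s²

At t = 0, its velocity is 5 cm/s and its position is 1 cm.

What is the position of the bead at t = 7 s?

On each constant-a segment, Δv = aΔt and Δx = v₀Δt + ½aΔt²; chain segment to segment.
0–4 s: v starts 5 cm/s; Δx = 5·4 + ½·-2·4² = 4 cm; v ends -3 cm/s.
4–5 s: v starts -3 cm/s; Δx = -3·1 + ½·5·1² = -0.5 cm; v ends 2 cm/s.
5–7 s: v starts 2 cm/s; Δx = 2·2 + ½·-8·2² = -12 cm; v ends -14 cm/s.
x(7) = 1 + Σ Δx = -7.5 cm.

-7.5 cm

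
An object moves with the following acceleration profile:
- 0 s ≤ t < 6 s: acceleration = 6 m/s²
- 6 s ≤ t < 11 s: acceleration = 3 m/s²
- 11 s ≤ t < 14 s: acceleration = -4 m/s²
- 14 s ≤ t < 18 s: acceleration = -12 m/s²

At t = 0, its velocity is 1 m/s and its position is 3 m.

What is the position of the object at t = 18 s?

541.5 m

On each constant-a segment, Δv = aΔt and Δx = v₀Δt + ½aΔt²; chain segment to segment.
0–6 s: v starts 1 m/s; Δx = 1·6 + ½·6·6² = 114 m; v ends 37 m/s.
6–11 s: v starts 37 m/s; Δx = 37·5 + ½·3·5² = 222.5 m; v ends 52 m/s.
11–14 s: v starts 52 m/s; Δx = 52·3 + ½·-4·3² = 138 m; v ends 40 m/s.
14–18 s: v starts 40 m/s; Δx = 40·4 + ½·-12·4² = 64 m; v ends -8 m/s.
x(18) = 3 + Σ Δx = 541.5 m.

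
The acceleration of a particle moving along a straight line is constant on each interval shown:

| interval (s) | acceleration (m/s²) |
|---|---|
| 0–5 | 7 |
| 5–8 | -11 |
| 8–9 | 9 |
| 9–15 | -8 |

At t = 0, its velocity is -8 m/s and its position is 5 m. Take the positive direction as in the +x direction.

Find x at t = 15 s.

-43.5 m

On each constant-a segment, Δv = aΔt and Δx = v₀Δt + ½aΔt²; chain segment to segment.
0–5 s: v starts -8 m/s; Δx = -8·5 + ½·7·5² = 47.5 m; v ends 27 m/s.
5–8 s: v starts 27 m/s; Δx = 27·3 + ½·-11·3² = 31.5 m; v ends -6 m/s.
8–9 s: v starts -6 m/s; Δx = -6·1 + ½·9·1² = -1.5 m; v ends 3 m/s.
9–15 s: v starts 3 m/s; Δx = 3·6 + ½·-8·6² = -126 m; v ends -45 m/s.
x(15) = 5 + Σ Δx = -43.5 m.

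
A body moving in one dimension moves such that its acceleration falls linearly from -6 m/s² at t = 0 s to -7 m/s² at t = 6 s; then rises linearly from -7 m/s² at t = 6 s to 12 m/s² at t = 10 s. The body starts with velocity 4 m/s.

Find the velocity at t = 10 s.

Δv equals the area under the a-t graph; then v = v₀ + Δv.
0–6 s: ½(-6 + -7)(6) = -39 m/s
6–10 s: ½(-7 + 12)(4) = 10 m/s
Δv = -29 m/s, so v(10) = 4 + (-29) = -25 m/s.

-25 m/s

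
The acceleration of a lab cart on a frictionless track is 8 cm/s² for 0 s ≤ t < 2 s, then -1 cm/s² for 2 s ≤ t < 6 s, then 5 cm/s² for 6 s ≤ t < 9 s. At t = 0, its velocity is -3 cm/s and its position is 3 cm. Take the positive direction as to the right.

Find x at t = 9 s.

106.5 cm

On each constant-a segment, Δv = aΔt and Δx = v₀Δt + ½aΔt²; chain segment to segment.
0–2 s: v starts -3 cm/s; Δx = -3·2 + ½·8·2² = 10 cm; v ends 13 cm/s.
2–6 s: v starts 13 cm/s; Δx = 13·4 + ½·-1·4² = 44 cm; v ends 9 cm/s.
6–9 s: v starts 9 cm/s; Δx = 9·3 + ½·5·3² = 49.5 cm; v ends 24 cm/s.
x(9) = 3 + Σ Δx = 106.5 cm.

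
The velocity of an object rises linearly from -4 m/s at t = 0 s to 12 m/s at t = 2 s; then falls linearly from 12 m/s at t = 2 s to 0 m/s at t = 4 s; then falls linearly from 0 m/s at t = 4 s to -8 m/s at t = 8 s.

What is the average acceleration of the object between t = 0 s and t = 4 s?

1 m/s²

Average acceleration = Δv/Δt = (0 − -4)/(4 − 0) = 1 m/s².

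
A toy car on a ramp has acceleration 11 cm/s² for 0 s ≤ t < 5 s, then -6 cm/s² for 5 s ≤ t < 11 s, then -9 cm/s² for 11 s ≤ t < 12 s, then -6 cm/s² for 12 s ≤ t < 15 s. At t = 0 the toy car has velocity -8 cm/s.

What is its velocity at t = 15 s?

Δv equals the area under the a-t graph; then v = v₀ + Δv.
0–5 s: 11 × 5 = 55 cm/s
5–11 s: -6 × 6 = -36 cm/s
11–12 s: -9 × 1 = -9 cm/s
12–15 s: -6 × 3 = -18 cm/s
Δv = -8 cm/s, so v(15) = -8 + (-8) = -16 cm/s.

-16 cm/s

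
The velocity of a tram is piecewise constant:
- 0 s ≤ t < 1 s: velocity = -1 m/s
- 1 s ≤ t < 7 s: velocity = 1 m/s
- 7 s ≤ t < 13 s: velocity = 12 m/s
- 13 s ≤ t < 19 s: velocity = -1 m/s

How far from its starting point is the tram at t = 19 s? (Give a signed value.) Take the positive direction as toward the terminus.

71 m

Displacement is the signed area under the v-t curve.
0–1 s: -1 × 1 = -1 m
1–7 s: 1 × 6 = 6 m
7–13 s: 12 × 6 = 72 m
13–19 s: -1 × 6 = -6 m
Net displacement = 71 m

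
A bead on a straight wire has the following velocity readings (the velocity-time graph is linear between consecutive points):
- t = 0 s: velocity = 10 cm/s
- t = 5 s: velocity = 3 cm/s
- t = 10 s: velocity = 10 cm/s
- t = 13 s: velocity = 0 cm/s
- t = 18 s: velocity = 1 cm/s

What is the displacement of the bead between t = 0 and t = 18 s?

82.5 cm

Displacement is the signed area under the v-t curve.
0–5 s: ½(10 + 3)(5) = 32.5 cm
5–10 s: ½(3 + 10)(5) = 32.5 cm
10–13 s: ½(10 + 0)(3) = 15 cm
13–18 s: ½(0 + 1)(5) = 2.5 cm
Net displacement = 82.5 cm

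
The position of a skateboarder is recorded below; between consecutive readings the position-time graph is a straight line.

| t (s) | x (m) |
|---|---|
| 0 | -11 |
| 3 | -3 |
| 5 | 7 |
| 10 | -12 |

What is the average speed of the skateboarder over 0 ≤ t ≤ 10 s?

3.7 m/s

Average speed = (total path length)/(elapsed time); on a piecewise-linear x-t graph the path length is Σ|Δx|.
0–3 s: |Δx| = |-3 − -11| = 8 m
3–5 s: |Δx| = |7 − -3| = 10 m
5–10 s: |Δx| = |-12 − 7| = 19 m
Total path = 37 m; average speed = 37/10 = 3.7 m/s.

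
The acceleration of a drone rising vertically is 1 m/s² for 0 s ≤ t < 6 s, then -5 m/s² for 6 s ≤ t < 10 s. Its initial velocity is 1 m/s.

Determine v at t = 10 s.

-13 m/s

Δv equals the area under the a-t graph; then v = v₀ + Δv.
0–6 s: 1 × 6 = 6 m/s
6–10 s: -5 × 4 = -20 m/s
Δv = -14 m/s, so v(10) = 1 + (-14) = -13 m/s.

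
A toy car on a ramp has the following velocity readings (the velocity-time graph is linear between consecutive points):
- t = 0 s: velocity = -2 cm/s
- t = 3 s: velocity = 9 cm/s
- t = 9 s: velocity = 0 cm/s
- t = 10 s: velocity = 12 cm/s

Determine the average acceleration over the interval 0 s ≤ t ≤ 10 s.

1.4 cm/s²

Average acceleration = Δv/Δt = (12 − -2)/(10 − 0) = 1.4 cm/s².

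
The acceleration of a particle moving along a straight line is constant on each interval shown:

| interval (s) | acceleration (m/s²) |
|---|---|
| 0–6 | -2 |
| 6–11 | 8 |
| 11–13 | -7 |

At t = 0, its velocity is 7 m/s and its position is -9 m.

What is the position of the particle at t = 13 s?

128 m

On each constant-a segment, Δv = aΔt and Δx = v₀Δt + ½aΔt²; chain segment to segment.
0–6 s: v starts 7 m/s; Δx = 7·6 + ½·-2·6² = 6 m; v ends -5 m/s.
6–11 s: v starts -5 m/s; Δx = -5·5 + ½·8·5² = 75 m; v ends 35 m/s.
11–13 s: v starts 35 m/s; Δx = 35·2 + ½·-7·2² = 56 m; v ends 21 m/s.
x(13) = -9 + Σ Δx = 128 m.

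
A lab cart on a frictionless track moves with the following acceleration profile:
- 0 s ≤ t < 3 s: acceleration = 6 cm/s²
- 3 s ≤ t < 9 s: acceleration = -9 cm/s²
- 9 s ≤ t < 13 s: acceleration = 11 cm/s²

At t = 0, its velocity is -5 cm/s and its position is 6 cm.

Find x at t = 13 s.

-142 cm

On each constant-a segment, Δv = aΔt and Δx = v₀Δt + ½aΔt²; chain segment to segment.
0–3 s: v starts -5 cm/s; Δx = -5·3 + ½·6·3² = 12 cm; v ends 13 cm/s.
3–9 s: v starts 13 cm/s; Δx = 13·6 + ½·-9·6² = -84 cm; v ends -41 cm/s.
9–13 s: v starts -41 cm/s; Δx = -41·4 + ½·11·4² = -76 cm; v ends 3 cm/s.
x(13) = 6 + Σ Δx = -142 cm.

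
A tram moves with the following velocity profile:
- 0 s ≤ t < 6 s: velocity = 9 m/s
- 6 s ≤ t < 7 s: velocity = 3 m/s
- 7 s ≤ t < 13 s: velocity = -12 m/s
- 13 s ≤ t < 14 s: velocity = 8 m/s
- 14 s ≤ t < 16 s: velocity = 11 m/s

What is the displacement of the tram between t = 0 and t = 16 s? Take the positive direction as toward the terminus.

Net displacement equals the area under the velocity-time graph (areas below the axis count negative).
0–6 s: 9 × 6 = 54 m
6–7 s: 3 × 1 = 3 m
7–13 s: -12 × 6 = -72 m
13–14 s: 8 × 1 = 8 m
14–16 s: 11 × 2 = 22 m
Net displacement = 15 m

15 m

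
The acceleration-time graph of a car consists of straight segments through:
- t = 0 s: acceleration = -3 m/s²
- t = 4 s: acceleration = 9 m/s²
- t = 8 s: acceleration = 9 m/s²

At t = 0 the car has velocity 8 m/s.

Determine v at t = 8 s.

56 m/s

Δv equals the area under the a-t graph; then v = v₀ + Δv.
0–4 s: ½(-3 + 9)(4) = 12 m/s
4–8 s: 9 × 4 = 36 m/s
Δv = 48 m/s, so v(8) = 8 + (48) = 56 m/s.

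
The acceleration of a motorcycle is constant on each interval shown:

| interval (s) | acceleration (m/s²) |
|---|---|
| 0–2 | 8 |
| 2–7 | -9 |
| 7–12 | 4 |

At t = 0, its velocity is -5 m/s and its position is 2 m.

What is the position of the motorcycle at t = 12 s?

On each constant-a segment, Δv = aΔt and Δx = v₀Δt + ½aΔt²; chain segment to segment.
0–2 s: v starts -5 m/s; Δx = -5·2 + ½·8·2² = 6 m; v ends 11 m/s.
2–7 s: v starts 11 m/s; Δx = 11·5 + ½·-9·5² = -57.5 m; v ends -34 m/s.
7–12 s: v starts -34 m/s; Δx = -34·5 + ½·4·5² = -120 m; v ends -14 m/s.
x(12) = 2 + Σ Δx = -169.5 m.

-169.5 m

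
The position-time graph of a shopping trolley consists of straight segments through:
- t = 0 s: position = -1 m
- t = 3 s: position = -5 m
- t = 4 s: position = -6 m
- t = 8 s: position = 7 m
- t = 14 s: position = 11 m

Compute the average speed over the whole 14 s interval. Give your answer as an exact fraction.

11/7 m/s

Average speed = (total path length)/(elapsed time); on a piecewise-linear x-t graph the path length is Σ|Δx|.
0–3 s: |Δx| = |-5 − -1| = 4 m
3–4 s: |Δx| = |-6 − -5| = 1 m
4–8 s: |Δx| = |7 − -6| = 13 m
8–14 s: |Δx| = |11 − 7| = 4 m
Total path = 22 m; average speed = 22/14 = 11/7 m/s.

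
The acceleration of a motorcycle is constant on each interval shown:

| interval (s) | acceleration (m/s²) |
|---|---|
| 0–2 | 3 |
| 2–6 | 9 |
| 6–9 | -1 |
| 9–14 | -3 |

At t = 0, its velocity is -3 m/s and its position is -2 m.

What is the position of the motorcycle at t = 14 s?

On each constant-a segment, Δv = aΔt and Δx = v₀Δt + ½aΔt²; chain segment to segment.
0–2 s: v starts -3 m/s; Δx = -3·2 + ½·3·2² = 0 m; v ends 3 m/s.
2–6 s: v starts 3 m/s; Δx = 3·4 + ½·9·4² = 84 m; v ends 39 m/s.
6–9 s: v starts 39 m/s; Δx = 39·3 + ½·-1·3² = 112.5 m; v ends 36 m/s.
9–14 s: v starts 36 m/s; Δx = 36·5 + ½·-3·5² = 142.5 m; v ends 21 m/s.
x(14) = -2 + Σ Δx = 337 m.

337 m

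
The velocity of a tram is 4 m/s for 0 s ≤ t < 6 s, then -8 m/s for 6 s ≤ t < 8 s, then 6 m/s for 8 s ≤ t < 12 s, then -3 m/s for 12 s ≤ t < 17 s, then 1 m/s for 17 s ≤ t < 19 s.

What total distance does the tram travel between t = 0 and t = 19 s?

81 m

Distance (not displacement) is the total path length: add the absolute areas under v-t.
0–6 s: |4| × 6 = 24 m
6–8 s: |-8| × 2 = 16 m
8–12 s: |6| × 4 = 24 m
12–17 s: |-3| × 5 = 15 m
17–19 s: |1| × 2 = 2 m
Total distance = 81 m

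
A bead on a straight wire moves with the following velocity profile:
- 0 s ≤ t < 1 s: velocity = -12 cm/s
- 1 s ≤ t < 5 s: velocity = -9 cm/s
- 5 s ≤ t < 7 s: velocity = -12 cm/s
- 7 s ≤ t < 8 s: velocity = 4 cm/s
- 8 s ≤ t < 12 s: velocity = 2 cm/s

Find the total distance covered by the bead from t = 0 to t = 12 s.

84 cm

Distance (not displacement) is the total path length: add the absolute areas under v-t.
0–1 s: |-12| × 1 = 12 cm
1–5 s: |-9| × 4 = 36 cm
5–7 s: |-12| × 2 = 24 cm
7–8 s: |4| × 1 = 4 cm
8–12 s: |2| × 4 = 8 cm
Total distance = 84 cm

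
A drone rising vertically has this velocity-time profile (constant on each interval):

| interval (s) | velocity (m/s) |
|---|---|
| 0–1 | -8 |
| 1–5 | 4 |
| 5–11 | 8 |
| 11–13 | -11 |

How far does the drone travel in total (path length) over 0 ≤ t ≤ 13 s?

94 m

Total distance travelled is ∫|v| dt — sum the magnitudes of each area piece.
0–1 s: |-8| × 1 = 8 m
1–5 s: |4| × 4 = 16 m
5–11 s: |8| × 6 = 48 m
11–13 s: |-11| × 2 = 22 m
Total distance = 94 m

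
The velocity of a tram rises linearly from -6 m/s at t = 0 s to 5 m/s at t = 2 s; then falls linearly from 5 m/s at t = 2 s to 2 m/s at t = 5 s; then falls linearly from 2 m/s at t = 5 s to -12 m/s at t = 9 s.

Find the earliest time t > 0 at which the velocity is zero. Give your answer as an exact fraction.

v changes sign on 0–2 s (from -6 to 5); the graph is linear there, so v = 0 at t = 0 + (6)·(2 − 0)/(5 − -6) = 12/11 s.

t = 12/11 s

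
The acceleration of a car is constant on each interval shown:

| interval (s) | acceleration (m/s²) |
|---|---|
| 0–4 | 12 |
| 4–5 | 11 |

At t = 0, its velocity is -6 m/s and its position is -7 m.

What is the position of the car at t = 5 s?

112.5 m

On each constant-a segment, Δv = aΔt and Δx = v₀Δt + ½aΔt²; chain segment to segment.
0–4 s: v starts -6 m/s; Δx = -6·4 + ½·12·4² = 72 m; v ends 42 m/s.
4–5 s: v starts 42 m/s; Δx = 42·1 + ½·11·1² = 47.5 m; v ends 53 m/s.
x(5) = -7 + Σ Δx = 112.5 m.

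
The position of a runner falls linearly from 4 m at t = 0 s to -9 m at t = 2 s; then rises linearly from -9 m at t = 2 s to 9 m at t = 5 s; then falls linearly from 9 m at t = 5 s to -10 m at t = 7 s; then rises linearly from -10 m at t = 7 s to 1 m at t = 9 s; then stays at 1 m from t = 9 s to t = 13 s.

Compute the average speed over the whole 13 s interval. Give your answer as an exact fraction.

61/13 m/s

Average speed = (total path length)/(elapsed time); on a piecewise-linear x-t graph the path length is Σ|Δx|.
0–2 s: |Δx| = |-9 − 4| = 13 m
2–5 s: |Δx| = |9 − -9| = 18 m
5–7 s: |Δx| = |-10 − 9| = 19 m
7–9 s: |Δx| = |1 − -10| = 11 m
9–13 s: |Δx| = |1 − 1| = 0 m
Total path = 61 m; average speed = 61/13 = 61/13 m/s.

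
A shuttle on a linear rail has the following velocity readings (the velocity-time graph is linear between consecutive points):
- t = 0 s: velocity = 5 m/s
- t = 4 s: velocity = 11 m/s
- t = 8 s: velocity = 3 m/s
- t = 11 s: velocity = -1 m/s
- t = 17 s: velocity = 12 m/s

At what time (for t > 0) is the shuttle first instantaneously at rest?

v changes sign on 8–11 s (from 3 to -1); the graph is linear there, so v = 0 at t = 8 + (-3)·(11 − 8)/(-1 − 3) = 10.25 s.

t = 10.25 s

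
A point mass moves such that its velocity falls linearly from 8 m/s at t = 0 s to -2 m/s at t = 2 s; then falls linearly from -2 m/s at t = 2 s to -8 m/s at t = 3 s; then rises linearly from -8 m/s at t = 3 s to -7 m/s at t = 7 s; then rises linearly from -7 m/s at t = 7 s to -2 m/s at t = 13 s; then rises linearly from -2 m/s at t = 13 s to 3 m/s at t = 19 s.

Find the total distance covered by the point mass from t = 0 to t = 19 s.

76.6 m

Distance (not displacement) is the total path length: add the absolute areas under v-t.
0–2 s: v = 0 at t = 1.6 s; triangle areas 6.4 + 0.4 = 6.8 m
2–3 s: |½(-2 + -8)(1)| = 5 m
3–7 s: |½(-8 + -7)(4)| = 30 m
7–13 s: |½(-7 + -2)(6)| = 27 m
13–19 s: v = 0 at t = 15.4 s; triangle areas 2.4 + 5.4 = 7.8 m
Total distance = 76.6 m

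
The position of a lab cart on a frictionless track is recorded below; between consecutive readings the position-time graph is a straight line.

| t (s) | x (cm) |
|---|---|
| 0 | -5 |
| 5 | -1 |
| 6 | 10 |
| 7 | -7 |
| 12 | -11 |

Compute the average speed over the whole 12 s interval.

3 cm/s

Average speed = (total path length)/(elapsed time); on a piecewise-linear x-t graph the path length is Σ|Δx|.
0–5 s: |Δx| = |-1 − -5| = 4 cm
5–6 s: |Δx| = |10 − -1| = 11 cm
6–7 s: |Δx| = |-7 − 10| = 17 cm
7–12 s: |Δx| = |-11 − -7| = 4 cm
Total path = 36 cm; average speed = 36/12 = 3 cm/s.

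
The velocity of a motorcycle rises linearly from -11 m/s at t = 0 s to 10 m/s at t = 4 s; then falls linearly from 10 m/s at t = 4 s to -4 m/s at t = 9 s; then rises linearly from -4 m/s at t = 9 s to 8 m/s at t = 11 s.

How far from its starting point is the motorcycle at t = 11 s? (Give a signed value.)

17 m

Net displacement equals the area under the velocity-time graph (areas below the axis count negative).
0–4 s: ½(-11 + 10)(4) = -2 m
4–9 s: ½(10 + -4)(5) = 15 m
9–11 s: ½(-4 + 8)(2) = 4 m
Net displacement = 17 m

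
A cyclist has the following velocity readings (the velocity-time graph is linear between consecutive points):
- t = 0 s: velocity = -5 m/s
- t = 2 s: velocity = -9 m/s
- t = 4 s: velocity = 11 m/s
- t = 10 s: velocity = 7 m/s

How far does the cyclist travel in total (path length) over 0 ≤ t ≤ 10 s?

78.1 m

Total distance travelled is ∫|v| dt — sum the magnitudes of each area piece.
0–2 s: |½(-5 + -9)(2)| = 14 m
2–4 s: v = 0 at t = 2.9 s; triangle areas 4.05 + 6.05 = 10.1 m
4–10 s: |½(11 + 7)(6)| = 54 m
Total distance = 78.1 m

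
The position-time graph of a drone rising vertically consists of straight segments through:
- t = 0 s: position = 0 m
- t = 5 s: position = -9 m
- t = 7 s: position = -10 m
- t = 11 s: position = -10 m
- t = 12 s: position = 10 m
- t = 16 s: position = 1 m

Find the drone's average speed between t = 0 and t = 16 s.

Average speed = (total path length)/(elapsed time); on a piecewise-linear x-t graph the path length is Σ|Δx|.
0–5 s: |Δx| = |-9 − 0| = 9 m
5–7 s: |Δx| = |-10 − -9| = 1 m
7–11 s: |Δx| = |-10 − -10| = 0 m
11–12 s: |Δx| = |10 − -10| = 20 m
12–16 s: |Δx| = |1 − 10| = 9 m
Total path = 39 m; average speed = 39/16 = 2.4375 m/s.

2.4375 m/s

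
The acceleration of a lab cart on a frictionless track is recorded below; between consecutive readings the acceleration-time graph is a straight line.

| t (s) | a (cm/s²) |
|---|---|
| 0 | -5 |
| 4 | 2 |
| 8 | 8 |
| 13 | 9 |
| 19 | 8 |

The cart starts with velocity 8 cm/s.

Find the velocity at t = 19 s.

115.5 cm/s

Δv equals the area under the a-t graph; then v = v₀ + Δv.
0–4 s: ½(-5 + 2)(4) = -6 cm/s
4–8 s: ½(2 + 8)(4) = 20 cm/s
8–13 s: ½(8 + 9)(5) = 42.5 cm/s
13–19 s: ½(9 + 8)(6) = 51 cm/s
Δv = 107.5 cm/s, so v(19) = 8 + (107.5) = 115.5 cm/s.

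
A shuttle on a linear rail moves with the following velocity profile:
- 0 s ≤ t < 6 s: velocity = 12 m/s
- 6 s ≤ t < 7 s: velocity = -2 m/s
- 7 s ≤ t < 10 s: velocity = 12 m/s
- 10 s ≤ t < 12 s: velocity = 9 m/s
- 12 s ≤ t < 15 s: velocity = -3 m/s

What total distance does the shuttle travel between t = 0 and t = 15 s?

137 m

Distance (not displacement) is the total path length: add the absolute areas under v-t.
0–6 s: |12| × 6 = 72 m
6–7 s: |-2| × 1 = 2 m
7–10 s: |12| × 3 = 36 m
10–12 s: |9| × 2 = 18 m
12–15 s: |-3| × 3 = 9 m
Total distance = 137 m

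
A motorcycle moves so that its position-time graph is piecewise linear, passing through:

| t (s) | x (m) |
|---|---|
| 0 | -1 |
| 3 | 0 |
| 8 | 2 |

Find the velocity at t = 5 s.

0.4 m/s

Velocity is the slope of the x-t graph on 3–8 s: (2 − 0)/(8 − 3) = 0.4 m/s.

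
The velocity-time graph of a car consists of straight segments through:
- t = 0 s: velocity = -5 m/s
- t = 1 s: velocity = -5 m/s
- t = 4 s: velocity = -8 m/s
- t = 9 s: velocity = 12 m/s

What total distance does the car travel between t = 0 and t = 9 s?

50.5 m

Total distance travelled is ∫|v| dt — sum the magnitudes of each area piece.
0–1 s: |-5| × 1 = 5 m
1–4 s: |½(-5 + -8)(3)| = 19.5 m
4–9 s: v = 0 at t = 6 s; triangle areas 8 + 18 = 26 m
Total distance = 50.5 m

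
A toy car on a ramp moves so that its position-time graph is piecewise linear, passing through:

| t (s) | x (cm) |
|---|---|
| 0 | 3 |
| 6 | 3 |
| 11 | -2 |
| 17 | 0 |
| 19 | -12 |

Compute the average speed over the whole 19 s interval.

Average speed = (total path length)/(elapsed time); on a piecewise-linear x-t graph the path length is Σ|Δx|.
0–6 s: |Δx| = |3 − 3| = 0 cm
6–11 s: |Δx| = |-2 − 3| = 5 cm
11–17 s: |Δx| = |0 − -2| = 2 cm
17–19 s: |Δx| = |-12 − 0| = 12 cm
Total path = 19 cm; average speed = 19/19 = 1 cm/s.

1 cm/s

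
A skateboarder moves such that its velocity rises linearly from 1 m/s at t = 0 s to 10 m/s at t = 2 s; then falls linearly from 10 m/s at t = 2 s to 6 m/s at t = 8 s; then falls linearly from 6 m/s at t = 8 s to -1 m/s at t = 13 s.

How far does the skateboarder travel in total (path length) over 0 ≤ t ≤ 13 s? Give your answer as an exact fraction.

1011/14 m

Total distance travelled is ∫|v| dt — sum the magnitudes of each area piece.
0–2 s: |½(1 + 10)(2)| = 11 m
2–8 s: |½(10 + 6)(6)| = 48 m
8–13 s: v = 0 at t = 86/7 s; triangle areas 90/7 + 5/14 = 185/14 m
Total distance = 1011/14 m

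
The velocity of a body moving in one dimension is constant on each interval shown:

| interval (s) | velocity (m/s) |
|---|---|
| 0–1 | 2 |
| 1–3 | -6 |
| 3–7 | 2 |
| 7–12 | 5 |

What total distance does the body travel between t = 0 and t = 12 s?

Total distance travelled is ∫|v| dt — sum the magnitudes of each area piece.
0–1 s: |2| × 1 = 2 m
1–3 s: |-6| × 2 = 12 m
3–7 s: |2| × 4 = 8 m
7–12 s: |5| × 5 = 25 m
Total distance = 47 m

47 m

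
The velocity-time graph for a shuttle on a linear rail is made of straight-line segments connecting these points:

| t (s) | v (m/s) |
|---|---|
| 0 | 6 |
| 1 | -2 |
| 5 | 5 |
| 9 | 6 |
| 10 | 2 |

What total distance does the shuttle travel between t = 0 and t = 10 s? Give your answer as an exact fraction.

Total distance travelled is ∫|v| dt — sum the magnitudes of each area piece.
0–1 s: v = 0 at t = 0.75 s; triangle areas 2.25 + 0.25 = 2.5 m
1–5 s: v = 0 at t = 15/7 s; triangle areas 8/7 + 50/7 = 58/7 m
5–9 s: |½(5 + 6)(4)| = 22 m
9–10 s: |½(6 + 2)(1)| = 4 m
Total distance = 515/14 m

515/14 m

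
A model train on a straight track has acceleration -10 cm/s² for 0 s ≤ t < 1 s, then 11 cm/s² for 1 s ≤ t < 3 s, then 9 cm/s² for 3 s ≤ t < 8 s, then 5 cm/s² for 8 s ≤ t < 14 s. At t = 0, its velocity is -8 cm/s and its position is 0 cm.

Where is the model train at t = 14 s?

On each constant-a segment, Δv = aΔt and Δx = v₀Δt + ½aΔt²; chain segment to segment.
0–1 s: v starts -8 cm/s; Δx = -8·1 + ½·-10·1² = -13 cm; v ends -18 cm/s.
1–3 s: v starts -18 cm/s; Δx = -18·2 + ½·11·2² = -14 cm; v ends 4 cm/s.
3–8 s: v starts 4 cm/s; Δx = 4·5 + ½·9·5² = 132.5 cm; v ends 49 cm/s.
8–14 s: v starts 49 cm/s; Δx = 49·6 + ½·5·6² = 384 cm; v ends 79 cm/s.
x(14) = 0 + Σ Δx = 489.5 cm.

489.5 cm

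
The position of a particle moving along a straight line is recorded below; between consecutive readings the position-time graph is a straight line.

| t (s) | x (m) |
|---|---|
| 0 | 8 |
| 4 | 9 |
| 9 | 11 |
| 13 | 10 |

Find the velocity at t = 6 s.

0.4 m/s

Velocity is the slope of the x-t graph on 4–9 s: (11 − 9)/(9 − 4) = 0.4 m/s.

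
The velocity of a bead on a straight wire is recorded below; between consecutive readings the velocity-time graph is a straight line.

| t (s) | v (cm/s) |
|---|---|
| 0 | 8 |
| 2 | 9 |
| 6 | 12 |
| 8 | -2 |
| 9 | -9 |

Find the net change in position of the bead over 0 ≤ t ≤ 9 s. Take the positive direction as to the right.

Net displacement equals the area under the velocity-time graph (areas below the axis count negative).
0–2 s: ½(8 + 9)(2) = 17 cm
2–6 s: ½(9 + 12)(4) = 42 cm
6–8 s: ½(12 + -2)(2) = 10 cm
8–9 s: ½(-2 + -9)(1) = -5.5 cm
Net displacement = 63.5 cm

63.5 cm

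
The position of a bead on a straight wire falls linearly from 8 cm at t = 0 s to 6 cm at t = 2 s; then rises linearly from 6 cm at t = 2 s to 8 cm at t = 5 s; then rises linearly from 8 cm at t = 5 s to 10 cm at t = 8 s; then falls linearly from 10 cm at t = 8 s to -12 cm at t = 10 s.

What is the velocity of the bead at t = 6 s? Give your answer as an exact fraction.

Velocity is the slope of the x-t graph on 5–8 s: (10 − 8)/(8 − 5) = 2/3 cm/s.

2/3 cm/s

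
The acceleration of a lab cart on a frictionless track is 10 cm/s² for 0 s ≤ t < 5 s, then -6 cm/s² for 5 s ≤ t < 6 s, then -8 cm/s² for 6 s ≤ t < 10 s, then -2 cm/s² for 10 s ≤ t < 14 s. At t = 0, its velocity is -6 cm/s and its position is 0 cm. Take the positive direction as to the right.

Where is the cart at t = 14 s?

On each constant-a segment, Δv = aΔt and Δx = v₀Δt + ½aΔt²; chain segment to segment.
0–5 s: v starts -6 cm/s; Δx = -6·5 + ½·10·5² = 95 cm; v ends 44 cm/s.
5–6 s: v starts 44 cm/s; Δx = 44·1 + ½·-6·1² = 41 cm; v ends 38 cm/s.
6–10 s: v starts 38 cm/s; Δx = 38·4 + ½·-8·4² = 88 cm; v ends 6 cm/s.
10–14 s: v starts 6 cm/s; Δx = 6·4 + ½·-2·4² = 8 cm; v ends -2 cm/s.
x(14) = 0 + Σ Δx = 232 cm.

232 cm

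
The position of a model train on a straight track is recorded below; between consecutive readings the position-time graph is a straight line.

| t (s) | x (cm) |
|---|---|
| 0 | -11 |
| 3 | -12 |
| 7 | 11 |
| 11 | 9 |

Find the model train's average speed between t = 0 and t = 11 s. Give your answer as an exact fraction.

Average speed = (total path length)/(elapsed time); on a piecewise-linear x-t graph the path length is Σ|Δx|.
0–3 s: |Δx| = |-12 − -11| = 1 cm
3–7 s: |Δx| = |11 − -12| = 23 cm
7–11 s: |Δx| = |9 − 11| = 2 cm
Total path = 26 cm; average speed = 26/11 = 26/11 cm/s.

26/11 cm/s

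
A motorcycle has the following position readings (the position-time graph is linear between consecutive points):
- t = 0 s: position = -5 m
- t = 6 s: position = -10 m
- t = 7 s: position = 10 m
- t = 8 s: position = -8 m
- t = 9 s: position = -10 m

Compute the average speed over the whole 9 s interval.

Average speed = (total path length)/(elapsed time); on a piecewise-linear x-t graph the path length is Σ|Δx|.
0–6 s: |Δx| = |-10 − -5| = 5 m
6–7 s: |Δx| = |10 − -10| = 20 m
7–8 s: |Δx| = |-8 − 10| = 18 m
8–9 s: |Δx| = |-10 − -8| = 2 m
Total path = 45 m; average speed = 45/9 = 5 m/s.

5 m/s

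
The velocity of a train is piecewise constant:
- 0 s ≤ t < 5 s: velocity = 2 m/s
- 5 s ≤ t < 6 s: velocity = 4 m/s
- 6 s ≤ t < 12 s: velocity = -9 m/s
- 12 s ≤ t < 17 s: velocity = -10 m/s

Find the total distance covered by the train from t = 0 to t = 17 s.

Total distance travelled is ∫|v| dt — sum the magnitudes of each area piece.
0–5 s: |2| × 5 = 10 m
5–6 s: |4| × 1 = 4 m
6–12 s: |-9| × 6 = 54 m
12–17 s: |-10| × 5 = 50 m
Total distance = 118 m

118 m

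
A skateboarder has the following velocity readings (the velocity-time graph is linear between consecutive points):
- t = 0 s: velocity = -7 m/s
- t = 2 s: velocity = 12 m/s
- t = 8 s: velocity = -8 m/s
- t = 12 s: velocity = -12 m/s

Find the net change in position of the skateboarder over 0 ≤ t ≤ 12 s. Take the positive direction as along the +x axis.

-23 m

Displacement is the signed area under the v-t curve.
0–2 s: ½(-7 + 12)(2) = 5 m
2–8 s: ½(12 + -8)(6) = 12 m
8–12 s: ½(-8 + -12)(4) = -40 m
Net displacement = -23 m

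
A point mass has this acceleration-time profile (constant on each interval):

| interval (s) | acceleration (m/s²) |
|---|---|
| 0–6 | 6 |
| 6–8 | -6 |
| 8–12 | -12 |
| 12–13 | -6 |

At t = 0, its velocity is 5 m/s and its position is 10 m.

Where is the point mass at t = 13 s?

On each constant-a segment, Δv = aΔt and Δx = v₀Δt + ½aΔt²; chain segment to segment.
0–6 s: v starts 5 m/s; Δx = 5·6 + ½·6·6² = 138 m; v ends 41 m/s.
6–8 s: v starts 41 m/s; Δx = 41·2 + ½·-6·2² = 70 m; v ends 29 m/s.
8–12 s: v starts 29 m/s; Δx = 29·4 + ½·-12·4² = 20 m; v ends -19 m/s.
12–13 s: v starts -19 m/s; Δx = -19·1 + ½·-6·1² = -22 m; v ends -25 m/s.
x(13) = 10 + Σ Δx = 216 m.

216 m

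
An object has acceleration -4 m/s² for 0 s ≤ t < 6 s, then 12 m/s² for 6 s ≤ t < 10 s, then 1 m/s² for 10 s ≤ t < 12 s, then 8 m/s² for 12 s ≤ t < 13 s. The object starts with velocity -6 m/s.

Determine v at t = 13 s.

Δv equals the area under the a-t graph; then v = v₀ + Δv.
0–6 s: -4 × 6 = -24 m/s
6–10 s: 12 × 4 = 48 m/s
10–12 s: 1 × 2 = 2 m/s
12–13 s: 8 × 1 = 8 m/s
Δv = 34 m/s, so v(13) = -6 + (34) = 28 m/s.

28 m/s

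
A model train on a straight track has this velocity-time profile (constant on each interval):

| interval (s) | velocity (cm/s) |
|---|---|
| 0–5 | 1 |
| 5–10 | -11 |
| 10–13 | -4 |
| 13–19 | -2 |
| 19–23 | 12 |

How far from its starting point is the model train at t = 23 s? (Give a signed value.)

-26 cm

Net displacement equals the area under the velocity-time graph (areas below the axis count negative).
0–5 s: 1 × 5 = 5 cm
5–10 s: -11 × 5 = -55 cm
10–13 s: -4 × 3 = -12 cm
13–19 s: -2 × 6 = -12 cm
19–23 s: 12 × 4 = 48 cm
Net displacement = -26 cm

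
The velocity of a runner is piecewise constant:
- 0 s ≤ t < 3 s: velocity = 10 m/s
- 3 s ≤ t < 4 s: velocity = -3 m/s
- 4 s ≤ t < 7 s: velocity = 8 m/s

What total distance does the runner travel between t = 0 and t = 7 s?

Total distance travelled is ∫|v| dt — sum the magnitudes of each area piece.
0–3 s: |10| × 3 = 30 m
3–4 s: |-3| × 1 = 3 m
4–7 s: |8| × 3 = 24 m
Total distance = 57 m

57 m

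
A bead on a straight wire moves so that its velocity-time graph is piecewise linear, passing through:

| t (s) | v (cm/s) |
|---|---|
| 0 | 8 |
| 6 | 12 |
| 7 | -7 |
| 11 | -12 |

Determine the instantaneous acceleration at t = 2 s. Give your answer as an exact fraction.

2/3 cm/s²

Acceleration is the slope of the v-t graph on 0–6 s: (12 − 8)/(6 − 0) = 2/3 cm/s².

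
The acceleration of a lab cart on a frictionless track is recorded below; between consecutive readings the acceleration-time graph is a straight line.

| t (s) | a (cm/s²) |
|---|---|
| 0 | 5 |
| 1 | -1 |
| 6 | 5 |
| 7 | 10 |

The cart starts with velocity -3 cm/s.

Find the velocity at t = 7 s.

Δv equals the area under the a-t graph; then v = v₀ + Δv.
0–1 s: ½(5 + -1)(1) = 2 cm/s
1–6 s: ½(-1 + 5)(5) = 10 cm/s
6–7 s: ½(5 + 10)(1) = 7.5 cm/s
Δv = 19.5 cm/s, so v(7) = -3 + (19.5) = 16.5 cm/s.

16.5 cm/s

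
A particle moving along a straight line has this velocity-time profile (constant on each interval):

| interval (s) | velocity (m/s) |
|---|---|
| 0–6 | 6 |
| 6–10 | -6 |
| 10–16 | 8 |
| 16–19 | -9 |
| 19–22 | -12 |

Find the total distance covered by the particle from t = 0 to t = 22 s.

171 m

Total distance travelled is ∫|v| dt — sum the magnitudes of each area piece.
0–6 s: |6| × 6 = 36 m
6–10 s: |-6| × 4 = 24 m
10–16 s: |8| × 6 = 48 m
16–19 s: |-9| × 3 = 27 m
19–22 s: |-12| × 3 = 36 m
Total distance = 171 m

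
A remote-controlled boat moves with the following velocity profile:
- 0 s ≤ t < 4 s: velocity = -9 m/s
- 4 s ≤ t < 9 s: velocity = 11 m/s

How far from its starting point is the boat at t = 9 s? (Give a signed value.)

Displacement is the signed area under the v-t curve.
0–4 s: -9 × 4 = -36 m
4–9 s: 11 × 5 = 55 m
Net displacement = 19 m

19 m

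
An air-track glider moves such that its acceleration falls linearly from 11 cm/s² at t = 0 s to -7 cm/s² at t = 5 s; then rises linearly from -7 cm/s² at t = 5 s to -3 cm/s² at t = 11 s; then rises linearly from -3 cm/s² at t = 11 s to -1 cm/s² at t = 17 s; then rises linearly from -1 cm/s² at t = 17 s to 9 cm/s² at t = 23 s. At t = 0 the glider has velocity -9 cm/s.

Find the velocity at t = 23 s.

Δv equals the area under the a-t graph; then v = v₀ + Δv.
0–5 s: ½(11 + -7)(5) = 10 cm/s
5–11 s: ½(-7 + -3)(6) = -30 cm/s
11–17 s: ½(-3 + -1)(6) = -12 cm/s
17–23 s: ½(-1 + 9)(6) = 24 cm/s
Δv = -8 cm/s, so v(23) = -9 + (-8) = -17 cm/s.

-17 cm/s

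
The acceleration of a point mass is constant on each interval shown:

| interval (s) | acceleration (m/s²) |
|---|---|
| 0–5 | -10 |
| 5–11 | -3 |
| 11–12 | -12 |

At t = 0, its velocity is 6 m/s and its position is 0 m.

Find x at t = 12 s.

On each constant-a segment, Δv = aΔt and Δx = v₀Δt + ½aΔt²; chain segment to segment.
0–5 s: v starts 6 m/s; Δx = 6·5 + ½·-10·5² = -95 m; v ends -44 m/s.
5–11 s: v starts -44 m/s; Δx = -44·6 + ½·-3·6² = -318 m; v ends -62 m/s.
11–12 s: v starts -62 m/s; Δx = -62·1 + ½·-12·1² = -68 m; v ends -74 m/s.
x(12) = 0 + Σ Δx = -481 m.

-481 m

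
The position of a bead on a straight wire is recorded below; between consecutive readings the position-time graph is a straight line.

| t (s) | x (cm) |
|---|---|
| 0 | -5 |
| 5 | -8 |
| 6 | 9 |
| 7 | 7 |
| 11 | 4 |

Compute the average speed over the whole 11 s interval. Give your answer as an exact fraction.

25/11 cm/s

Average speed = (total path length)/(elapsed time); on a piecewise-linear x-t graph the path length is Σ|Δx|.
0–5 s: |Δx| = |-8 − -5| = 3 cm
5–6 s: |Δx| = |9 − -8| = 17 cm
6–7 s: |Δx| = |7 − 9| = 2 cm
7–11 s: |Δx| = |4 − 7| = 3 cm
Total path = 25 cm; average speed = 25/11 = 25/11 cm/s.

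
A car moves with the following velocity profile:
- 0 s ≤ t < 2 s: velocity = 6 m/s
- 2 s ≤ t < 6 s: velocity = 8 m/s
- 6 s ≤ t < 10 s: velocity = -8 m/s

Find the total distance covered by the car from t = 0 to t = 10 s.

Total distance travelled is ∫|v| dt — sum the magnitudes of each area piece.
0–2 s: |6| × 2 = 12 m
2–6 s: |8| × 4 = 32 m
6–10 s: |-8| × 4 = 32 m
Total distance = 76 m

76 m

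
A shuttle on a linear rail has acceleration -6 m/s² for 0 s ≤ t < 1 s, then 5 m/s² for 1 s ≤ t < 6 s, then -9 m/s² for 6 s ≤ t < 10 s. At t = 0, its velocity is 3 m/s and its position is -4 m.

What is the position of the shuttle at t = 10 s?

59.5 m

On each constant-a segment, Δv = aΔt and Δx = v₀Δt + ½aΔt²; chain segment to segment.
0–1 s: v starts 3 m/s; Δx = 3·1 + ½·-6·1² = 0 m; v ends -3 m/s.
1–6 s: v starts -3 m/s; Δx = -3·5 + ½·5·5² = 47.5 m; v ends 22 m/s.
6–10 s: v starts 22 m/s; Δx = 22·4 + ½·-9·4² = 16 m; v ends -14 m/s.
x(10) = -4 + Σ Δx = 59.5 m.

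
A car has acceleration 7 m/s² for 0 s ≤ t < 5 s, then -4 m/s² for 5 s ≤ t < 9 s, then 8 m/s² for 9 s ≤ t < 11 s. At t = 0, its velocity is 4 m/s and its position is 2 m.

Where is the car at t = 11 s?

On each constant-a segment, Δv = aΔt and Δx = v₀Δt + ½aΔt²; chain segment to segment.
0–5 s: v starts 4 m/s; Δx = 4·5 + ½·7·5² = 107.5 m; v ends 39 m/s.
5–9 s: v starts 39 m/s; Δx = 39·4 + ½·-4·4² = 124 m; v ends 23 m/s.
9–11 s: v starts 23 m/s; Δx = 23·2 + ½·8·2² = 62 m; v ends 39 m/s.
x(11) = 2 + Σ Δx = 295.5 m.

295.5 m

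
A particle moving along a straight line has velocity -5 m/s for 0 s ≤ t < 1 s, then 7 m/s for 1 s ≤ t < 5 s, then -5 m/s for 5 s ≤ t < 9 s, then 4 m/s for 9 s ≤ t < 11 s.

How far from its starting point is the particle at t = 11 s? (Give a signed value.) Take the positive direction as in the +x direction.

Displacement is the signed area under the v-t curve.
0–1 s: -5 × 1 = -5 m
1–5 s: 7 × 4 = 28 m
5–9 s: -5 × 4 = -20 m
9–11 s: 4 × 2 = 8 m
Net displacement = 11 m

11 m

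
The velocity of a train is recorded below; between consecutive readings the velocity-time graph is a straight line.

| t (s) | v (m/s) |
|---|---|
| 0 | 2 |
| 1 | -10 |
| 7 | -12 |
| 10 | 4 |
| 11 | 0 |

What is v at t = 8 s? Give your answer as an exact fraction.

On 7–10 s the graph is linear from -12 to 4 m/s: v(8) = -12 + (4 − -12)·(8 − 7)/(10 − 7) = -20/3 m/s.

-20/3 m/s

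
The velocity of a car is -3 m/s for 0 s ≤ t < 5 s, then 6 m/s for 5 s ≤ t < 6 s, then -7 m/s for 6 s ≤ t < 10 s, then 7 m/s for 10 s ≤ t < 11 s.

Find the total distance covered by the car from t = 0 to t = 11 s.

Distance (not displacement) is the total path length: add the absolute areas under v-t.
0–5 s: |-3| × 5 = 15 m
5–6 s: |6| × 1 = 6 m
6–10 s: |-7| × 4 = 28 m
10–11 s: |7| × 1 = 7 m
Total distance = 56 m

56 m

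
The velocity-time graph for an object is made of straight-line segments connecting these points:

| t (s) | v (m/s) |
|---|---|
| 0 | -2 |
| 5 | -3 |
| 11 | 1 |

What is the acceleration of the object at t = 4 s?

-0.2 m/s²

Acceleration is the slope of the v-t graph on 0–5 s: (-3 − -2)/(5 − 0) = -0.2 m/s².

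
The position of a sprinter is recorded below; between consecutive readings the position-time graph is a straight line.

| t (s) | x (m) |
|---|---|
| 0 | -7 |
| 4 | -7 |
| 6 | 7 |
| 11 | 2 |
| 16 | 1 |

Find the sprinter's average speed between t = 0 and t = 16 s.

1.25 m/s

Average speed = (total path length)/(elapsed time); on a piecewise-linear x-t graph the path length is Σ|Δx|.
0–4 s: |Δx| = |-7 − -7| = 0 m
4–6 s: |Δx| = |7 − -7| = 14 m
6–11 s: |Δx| = |2 − 7| = 5 m
11–16 s: |Δx| = |1 − 2| = 1 m
Total path = 20 m; average speed = 20/16 = 1.25 m/s.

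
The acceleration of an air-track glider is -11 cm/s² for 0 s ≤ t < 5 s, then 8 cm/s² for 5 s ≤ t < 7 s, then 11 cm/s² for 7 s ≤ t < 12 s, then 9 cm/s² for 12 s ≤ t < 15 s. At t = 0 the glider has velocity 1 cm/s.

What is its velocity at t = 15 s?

44 cm/s

Δv equals the area under the a-t graph; then v = v₀ + Δv.
0–5 s: -11 × 5 = -55 cm/s
5–7 s: 8 × 2 = 16 cm/s
7–12 s: 11 × 5 = 55 cm/s
12–15 s: 9 × 3 = 27 cm/s
Δv = 43 cm/s, so v(15) = 1 + (43) = 44 cm/s.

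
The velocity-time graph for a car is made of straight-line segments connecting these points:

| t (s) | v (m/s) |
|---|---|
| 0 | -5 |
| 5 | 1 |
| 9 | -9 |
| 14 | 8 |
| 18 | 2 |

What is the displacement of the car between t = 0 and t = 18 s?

Net displacement equals the area under the velocity-time graph (areas below the axis count negative).
0–5 s: ½(-5 + 1)(5) = -10 m
5–9 s: ½(1 + -9)(4) = -16 m
9–14 s: ½(-9 + 8)(5) = -2.5 m
14–18 s: ½(8 + 2)(4) = 20 m
Net displacement = -8.5 m

-8.5 m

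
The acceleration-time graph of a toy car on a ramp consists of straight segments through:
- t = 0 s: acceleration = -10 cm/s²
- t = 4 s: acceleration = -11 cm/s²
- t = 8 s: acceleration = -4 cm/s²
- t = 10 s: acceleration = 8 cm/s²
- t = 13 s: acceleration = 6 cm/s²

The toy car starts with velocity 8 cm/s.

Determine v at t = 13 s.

Δv equals the area under the a-t graph; then v = v₀ + Δv.
0–4 s: ½(-10 + -11)(4) = -42 cm/s
4–8 s: ½(-11 + -4)(4) = -30 cm/s
8–10 s: ½(-4 + 8)(2) = 4 cm/s
10–13 s: ½(8 + 6)(3) = 21 cm/s
Δv = -47 cm/s, so v(13) = 8 + (-47) = -39 cm/s.

-39 cm/s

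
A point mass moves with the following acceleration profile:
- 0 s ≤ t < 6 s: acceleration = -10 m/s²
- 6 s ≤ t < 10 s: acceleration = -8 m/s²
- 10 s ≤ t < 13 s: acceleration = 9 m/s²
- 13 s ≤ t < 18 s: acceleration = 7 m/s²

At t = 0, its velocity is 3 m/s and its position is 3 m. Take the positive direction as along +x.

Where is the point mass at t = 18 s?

On each constant-a segment, Δv = aΔt and Δx = v₀Δt + ½aΔt²; chain segment to segment.
0–6 s: v starts 3 m/s; Δx = 3·6 + ½·-10·6² = -162 m; v ends -57 m/s.
6–10 s: v starts -57 m/s; Δx = -57·4 + ½·-8·4² = -292 m; v ends -89 m/s.
10–13 s: v starts -89 m/s; Δx = -89·3 + ½·9·3² = -226.5 m; v ends -62 m/s.
13–18 s: v starts -62 m/s; Δx = -62·5 + ½·7·5² = -222.5 m; v ends -27 m/s.
x(18) = 3 + Σ Δx = -900 m.

-900 m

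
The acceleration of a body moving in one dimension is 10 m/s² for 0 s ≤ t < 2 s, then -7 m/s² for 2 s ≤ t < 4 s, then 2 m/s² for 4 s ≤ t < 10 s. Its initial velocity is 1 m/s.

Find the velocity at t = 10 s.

19 m/s

Δv equals the area under the a-t graph; then v = v₀ + Δv.
0–2 s: 10 × 2 = 20 m/s
2–4 s: -7 × 2 = -14 m/s
4–10 s: 2 × 6 = 12 m/s
Δv = 18 m/s, so v(10) = 1 + (18) = 19 m/s.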